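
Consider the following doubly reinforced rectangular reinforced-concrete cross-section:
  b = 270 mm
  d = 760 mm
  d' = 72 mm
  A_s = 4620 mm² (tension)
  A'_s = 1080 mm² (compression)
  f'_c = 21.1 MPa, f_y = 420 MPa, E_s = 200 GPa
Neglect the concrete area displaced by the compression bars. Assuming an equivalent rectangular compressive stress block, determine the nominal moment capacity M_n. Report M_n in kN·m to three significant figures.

Assume both tension and compression steel yield.
Net tension couple steel: A_s − A'_s = 3540 mm².
a = (A_s − A'_s) f_y / (0.85 f'_c b) = 1486800/(0.85 × 21.1 × 270) = 307.03 mm.
c = a/β₁ = 307.03/0.85 = 361.21 mm; ε'_s = 0.003(c − d')/c = 0.0024 ≥ f_y/E_s = 0.0021, so compression steel does yield.
M_n = (A_s − A'_s) f_y (d − a/2) + A'_s f_y (d − d') = [1486800 × (760 − 153.515) + 453600 × (760 − 72)] × 10⁻⁶ = 901.72 + 312.08 = 1213.80 kN·m.

M_n ≈ 1210 kN·m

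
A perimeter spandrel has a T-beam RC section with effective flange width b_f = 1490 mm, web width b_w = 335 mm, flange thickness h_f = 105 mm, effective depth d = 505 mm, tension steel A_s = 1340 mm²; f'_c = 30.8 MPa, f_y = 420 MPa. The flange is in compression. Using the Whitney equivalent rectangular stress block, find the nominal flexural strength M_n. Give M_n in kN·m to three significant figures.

Tension: T = A_s f_y = 1340 × 420 = 562800 N.
Try a within the flange: a = T/(0.85 f'_c b_f) = 562800/(0.85 × 30.8 × 1490) = 14.43 mm.
Since a = 14.43 ≤ h_f = 105 mm, the stress block lies entirely in the flange; analyse as a rectangular beam of width b_f.
M_n = T(d − a/2) = 562800 × (505 − 7.215) = 280.15 × 10⁶ N·mm.
M_n = 280.15 kN·m.

M_n ≈ 280 kN·m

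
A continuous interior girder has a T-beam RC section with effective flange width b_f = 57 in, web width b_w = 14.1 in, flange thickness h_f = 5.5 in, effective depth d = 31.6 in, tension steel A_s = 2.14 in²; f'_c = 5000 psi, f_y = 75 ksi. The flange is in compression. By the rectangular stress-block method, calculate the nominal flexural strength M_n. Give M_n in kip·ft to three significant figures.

M_n ≈ 418 kip·ft

Tension: T = A_s f_y = 2.14 × 75 = 160.5 kips.
Try a within the flange: a = T/(0.85 f'_c b_f) = 160.5/(0.85 × 5 × 57) = 0.663 in.
Since a = 0.663 ≤ h_f = 5.5 in, the stress block lies entirely in the flange; analyse as a rectangular beam of width b_f.
M_n = T(d − a/2) = 160.5 × (31.6 − 0.3315) = 5018.6 kip·in.
M_n = 5018.6/12 = 418.22 kip·ft.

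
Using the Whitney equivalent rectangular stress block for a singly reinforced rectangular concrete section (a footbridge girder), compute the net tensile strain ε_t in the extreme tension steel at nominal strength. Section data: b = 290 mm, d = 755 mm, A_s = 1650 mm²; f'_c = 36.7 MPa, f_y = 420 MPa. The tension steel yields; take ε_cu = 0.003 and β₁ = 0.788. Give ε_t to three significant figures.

a = A_s f_y/(0.85 f'_c b) = 76.60 mm.
β₁ = 0.788, so c = a/β₁ = 76.60/0.788 = 97.21 mm.
From the linear strain diagram with ε_cu = 0.003: ε_t = 0.003 (d − c)/c = 0.003 × (755 − 97.21)/97.21 = 0.0203.
Since ε_t ≥ 0.005, the section is tension-controlled.

ε_t ≈ 0.0203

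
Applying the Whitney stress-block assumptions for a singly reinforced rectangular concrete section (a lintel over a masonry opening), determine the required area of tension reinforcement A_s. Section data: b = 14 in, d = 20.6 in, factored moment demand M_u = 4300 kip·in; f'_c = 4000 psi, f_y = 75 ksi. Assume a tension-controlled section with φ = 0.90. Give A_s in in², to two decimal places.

A_s ≈ 3.58 in²

M_n = M_u/φ = 4300/0.90 = 4777.78 kip·in.
From M_n = 0.85 f'_c a b (d − a/2):
a = d − √(d² − 2M_n/(0.85 f'_c b)) = 20.6 − √(20.6² − 2 × 4777.78/(0.85 × 4 × 14)) = 5.646 in.
A_s = 0.85 f'_c a b / f_y = 0.85 × 4 × 5.646 × 14 / 75 = 3.583 in².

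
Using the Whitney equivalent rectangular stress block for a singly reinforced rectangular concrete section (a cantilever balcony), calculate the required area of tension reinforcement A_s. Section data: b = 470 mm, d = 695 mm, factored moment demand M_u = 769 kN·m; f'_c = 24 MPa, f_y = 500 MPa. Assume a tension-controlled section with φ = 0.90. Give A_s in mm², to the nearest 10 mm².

M_n = M_u/φ = 769/0.90 = 854.444 kN·m.
With M_n = 0.85 f'_c a b (d − a/2), solve the quadratic for a:
a = d − √(d² − 2M_n/(0.85 f'_c b)) = 695 − √(695² − 2 × 854.444×10⁶/(0.85 × 24 × 470)) = 142.92 mm.
A_s = 0.85 f'_c a b / f_y = 0.85 × 24 × 142.92 × 470 / 500 = 2740.6 mm².

A_s ≈ 2740 mm²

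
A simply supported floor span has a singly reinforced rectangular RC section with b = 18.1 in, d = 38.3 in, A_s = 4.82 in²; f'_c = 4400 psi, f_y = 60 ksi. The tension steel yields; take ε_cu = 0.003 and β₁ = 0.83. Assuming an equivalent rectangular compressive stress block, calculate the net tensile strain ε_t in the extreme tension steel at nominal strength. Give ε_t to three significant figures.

ε_t ≈ 0.0193

a = A_s f_y/(0.85 f'_c b) = 4.272 in.
β₁ = 0.83, so c = a/β₁ = 4.272/0.83 = 5.147 in.
From the linear strain diagram with ε_cu = 0.003: ε_t = 0.003 (d − c)/c = 0.003 × (38.3 − 5.147)/5.147 = 0.0193.
Since ε_t ≥ 0.005, the section is tension-controlled.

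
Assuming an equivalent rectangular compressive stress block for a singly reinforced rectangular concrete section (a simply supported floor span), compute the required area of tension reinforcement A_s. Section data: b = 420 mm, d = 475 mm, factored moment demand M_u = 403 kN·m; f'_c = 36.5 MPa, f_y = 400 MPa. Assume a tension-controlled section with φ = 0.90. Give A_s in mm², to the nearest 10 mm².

M_n = M_u/φ = 403/0.90 = 447.778 kN·m.
With M_n = 0.85 f'_c a b (d − a/2), solve the quadratic for a:
a = d − √(d² − 2M_n/(0.85 f'_c b)) = 475 − √(475² − 2 × 447.778×10⁶/(0.85 × 36.5 × 420)) = 78.90 mm.
A_s = 0.85 f'_c a b / f_y = 0.85 × 36.5 × 78.90 × 420 / 400 = 2570.3 mm².

A_s ≈ 2570 mm²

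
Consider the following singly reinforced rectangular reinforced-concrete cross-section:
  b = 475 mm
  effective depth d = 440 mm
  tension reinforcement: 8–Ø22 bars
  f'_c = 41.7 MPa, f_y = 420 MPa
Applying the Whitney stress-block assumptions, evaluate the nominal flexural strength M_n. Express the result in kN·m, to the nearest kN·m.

A_s = 8 × 380 = 3040 mm².
T = A_s f_y = 3040 × 420 = 1276800 N = 1276.8 kN.
From C = T: a = T/(0.85 f'_c b) = 1276800/(0.85 × 41.7 × 475) = 75.84 mm.
M_n = T(d − a/2) = 1276.8 kN × (440 − 37.92) mm = 513.38 kN·m.

M_n ≈ 513 kN·m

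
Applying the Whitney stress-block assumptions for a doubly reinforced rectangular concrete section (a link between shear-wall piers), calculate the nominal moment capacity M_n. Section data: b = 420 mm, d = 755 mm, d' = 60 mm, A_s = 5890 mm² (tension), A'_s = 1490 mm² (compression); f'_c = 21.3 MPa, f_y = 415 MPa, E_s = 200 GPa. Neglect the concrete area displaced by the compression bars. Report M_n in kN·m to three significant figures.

M_n ≈ 1590 kN·m

Assume both tension and compression steel yield.
Net tension couple steel: A_s − A'_s = 4400 mm².
a = (A_s − A'_s) f_y / (0.85 f'_c b) = 1826000/(0.85 × 21.3 × 420) = 240.13 mm.
c = a/β₁ = 240.13/0.85 = 282.51 mm; ε'_s = 0.003(c − d')/c = 0.0024 ≥ f_y/E_s = 0.0021, so compression steel does yield.
M_n = (A_s − A'_s) f_y (d − a/2) + A'_s f_y (d − d') = [1826000 × (755 − 120.065) + 618350 × (755 − 60)] × 10⁻⁶ = 1159.39 + 429.75 = 1589.14 kN·m.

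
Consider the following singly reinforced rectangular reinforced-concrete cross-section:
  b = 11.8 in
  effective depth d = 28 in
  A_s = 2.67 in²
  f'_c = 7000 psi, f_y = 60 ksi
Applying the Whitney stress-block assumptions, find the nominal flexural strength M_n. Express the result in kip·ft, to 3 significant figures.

T = A_s f_y = 2.67 × 60 = 160.2 kips.
a = T/(0.85 f'_c b) = 160.2/(0.85 × 7 × 11.8) = 2.282 in.
M_n = T(d − a/2) = 160.2 × (28 − 1.141) = 4302.8 kip·in = 4302.8/12 = 358.57 kip·ft.

M_n ≈ 359 kip·ft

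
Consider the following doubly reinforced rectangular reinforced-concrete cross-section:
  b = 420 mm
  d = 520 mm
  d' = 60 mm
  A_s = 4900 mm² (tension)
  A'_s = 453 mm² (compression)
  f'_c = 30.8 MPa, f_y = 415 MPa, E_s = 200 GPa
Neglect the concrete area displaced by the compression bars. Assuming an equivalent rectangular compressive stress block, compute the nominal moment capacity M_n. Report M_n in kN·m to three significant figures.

Assume both tension and compression steel yield.
Net tension couple steel: A_s − A'_s = 4447 mm².
a = (A_s − A'_s) f_y / (0.85 f'_c b) = 1845505/(0.85 × 30.8 × 420) = 167.84 mm.
c = a/β₁ = 167.84/0.83 = 202.22 mm; ε'_s = 0.003(c − d')/c = 0.0021 ≥ f_y/E_s = 0.0021, so compression steel does yield.
M_n = (A_s − A'_s) f_y (d − a/2) + A'_s f_y (d − d') = [1845505 × (520 − 83.92) + 187995 × (520 − 60)] × 10⁻⁶ = 804.79 + 86.48 = 891.27 kN·m.

M_n ≈ 891 kN·m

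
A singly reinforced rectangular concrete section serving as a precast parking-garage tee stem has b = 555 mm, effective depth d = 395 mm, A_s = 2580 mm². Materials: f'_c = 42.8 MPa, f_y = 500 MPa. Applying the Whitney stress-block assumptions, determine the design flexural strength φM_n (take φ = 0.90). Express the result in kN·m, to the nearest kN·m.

T = A_s f_y = 2580 × 500 = 1290000 N = 1290 kN.
From C = T: a = T/(0.85 f'_c b) = 1290000/(0.85 × 42.8 × 555) = 63.89 mm.
M_n = T(d − a/2) = 1290 kN × (395 − 31.945) mm = 468.34 kN·m.
φM_n = 0.90 × 468.34 = 421.51 kN·m.

φM_n ≈ 422 kN·m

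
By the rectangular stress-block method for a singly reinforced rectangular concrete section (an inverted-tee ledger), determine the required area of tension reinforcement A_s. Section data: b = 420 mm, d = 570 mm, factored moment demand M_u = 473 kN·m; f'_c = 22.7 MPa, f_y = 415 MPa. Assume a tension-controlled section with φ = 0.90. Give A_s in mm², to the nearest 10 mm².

A_s ≈ 2500 mm²

M_n = M_u/φ = 473/0.90 = 525.556 kN·m.
With M_n = 0.85 f'_c a b (d − a/2), solve the quadratic for a:
a = d − √(d² − 2M_n/(0.85 f'_c b)) = 570 − √(570² − 2 × 525.556×10⁶/(0.85 × 22.7 × 420)) = 128.19 mm.
A_s = 0.85 f'_c a b / f_y = 0.85 × 22.7 × 128.19 × 420 / 415 = 2503.2 mm².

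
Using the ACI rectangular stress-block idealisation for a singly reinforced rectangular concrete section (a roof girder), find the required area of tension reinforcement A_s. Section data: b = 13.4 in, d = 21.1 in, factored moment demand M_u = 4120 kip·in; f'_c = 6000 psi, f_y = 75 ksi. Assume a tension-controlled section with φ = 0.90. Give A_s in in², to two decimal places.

M_n = M_u/φ = 4120/0.90 = 4577.78 kip·in.
From M_n = 0.85 f'_c a b (d − a/2):
a = d − √(d² − 2M_n/(0.85 f'_c b)) = 21.1 − √(21.1² − 2 × 4577.78/(0.85 × 6 × 13.4)) = 3.458 in.
A_s = 0.85 f'_c a b / f_y = 0.85 × 6 × 3.458 × 13.4 / 75 = 3.151 in².

A_s ≈ 3.15 in²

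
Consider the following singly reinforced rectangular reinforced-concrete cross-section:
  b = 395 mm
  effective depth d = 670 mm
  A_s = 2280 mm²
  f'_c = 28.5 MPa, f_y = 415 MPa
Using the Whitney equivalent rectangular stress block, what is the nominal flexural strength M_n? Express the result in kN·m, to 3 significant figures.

M_n ≈ 587 kN·m

T = A_s f_y = 2280 × 415 = 946200 N = 946.2 kN.
From C = T: a = T/(0.85 f'_c b) = 946200/(0.85 × 28.5 × 395) = 98.88 mm.
M_n = T(d − a/2) = 946.2 kN × (670 − 49.44) mm = 587.17 kN·m.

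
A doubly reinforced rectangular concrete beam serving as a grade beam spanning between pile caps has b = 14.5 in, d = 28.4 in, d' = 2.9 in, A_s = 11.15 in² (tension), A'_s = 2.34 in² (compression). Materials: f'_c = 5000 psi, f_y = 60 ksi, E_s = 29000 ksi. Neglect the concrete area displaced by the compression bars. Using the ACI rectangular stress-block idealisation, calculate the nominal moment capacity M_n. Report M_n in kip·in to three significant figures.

Assume both steels yield.
a = (A_s − A'_s) f_y/(0.85 f'_c b) = (11.15 − 2.34) × 60/(0.85 × 5 × 14.5) = 8.578 in.
c = a/β₁ = 8.578/0.8 = 10.723 in; ε'_s = 0.003(c − d')/c = 0.0022 ≥ ε_y = 0.0021, so the compression steel yields.
M_n = (A_s − A'_s) f_y (d − a/2) + A'_s f_y (d − d') = 528.6 × (28.4 − 4.289) + 140.4 × (28.4 − 2.9) = 12745.1 + 3580.2 = 16325.3 kip·in.

M_n ≈ 16300 kip·in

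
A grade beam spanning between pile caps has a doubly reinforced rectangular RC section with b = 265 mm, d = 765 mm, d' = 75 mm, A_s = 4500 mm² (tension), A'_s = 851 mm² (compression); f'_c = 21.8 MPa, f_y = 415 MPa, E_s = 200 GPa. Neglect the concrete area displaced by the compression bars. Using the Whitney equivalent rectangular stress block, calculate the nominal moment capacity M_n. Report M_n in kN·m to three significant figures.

M_n ≈ 1170 kN·m

Assume both tension and compression steel yield.
Net tension couple steel: A_s − A'_s = 3649 mm².
a = (A_s − A'_s) f_y / (0.85 f'_c b) = 1514335/(0.85 × 21.8 × 265) = 308.39 mm.
c = a/β₁ = 308.39/0.85 = 362.81 mm; ε'_s = 0.003(c − d')/c = 0.0024 ≥ f_y/E_s = 0.0021, so compression steel does yield.
M_n = (A_s − A'_s) f_y (d − a/2) + A'_s f_y (d − d') = [1514335 × (765 − 154.195) + 353165 × (765 − 75)] × 10⁻⁶ = 924.96 + 243.68 = 1168.64 kN·m.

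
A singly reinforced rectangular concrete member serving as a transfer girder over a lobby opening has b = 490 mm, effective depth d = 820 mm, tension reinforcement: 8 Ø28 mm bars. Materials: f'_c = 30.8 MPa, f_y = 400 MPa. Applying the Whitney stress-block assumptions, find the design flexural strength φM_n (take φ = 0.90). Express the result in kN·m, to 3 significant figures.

A_s = 8 × 616 = 4928 mm².
T = A_s f_y = 4928 × 400 = 1971200 N = 1971.2 kN.
From C = T: a = T/(0.85 f'_c b) = 1971200/(0.85 × 30.8 × 490) = 153.66 mm.
M_n = T(d − a/2) = 1971.2 kN × (820 − 76.83) mm = 1464.94 kN·m.
φM_n = 0.90 × 1464.94 = 1318.45 kN·m.

φM_n ≈ 1320 kN·m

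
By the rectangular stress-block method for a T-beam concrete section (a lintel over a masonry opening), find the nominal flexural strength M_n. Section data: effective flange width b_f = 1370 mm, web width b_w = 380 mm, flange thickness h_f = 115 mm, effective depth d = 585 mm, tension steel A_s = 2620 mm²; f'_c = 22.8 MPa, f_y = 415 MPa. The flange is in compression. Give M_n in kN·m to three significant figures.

M_n ≈ 614 kN·m

Tension: T = A_s f_y = 2620 × 415 = 1087300 N.
Try a within the flange: a = T/(0.85 f'_c b_f) = 1087300/(0.85 × 22.8 × 1370) = 40.95 mm.
Since a = 40.95 ≤ h_f = 115 mm, the stress block lies entirely in the flange; analyse as a rectangular beam of width b_f.
M_n = T(d − a/2) = 1087300 × (585 − 20.475) = 613.81 × 10⁶ N·mm.
M_n = 613.81 kN·m.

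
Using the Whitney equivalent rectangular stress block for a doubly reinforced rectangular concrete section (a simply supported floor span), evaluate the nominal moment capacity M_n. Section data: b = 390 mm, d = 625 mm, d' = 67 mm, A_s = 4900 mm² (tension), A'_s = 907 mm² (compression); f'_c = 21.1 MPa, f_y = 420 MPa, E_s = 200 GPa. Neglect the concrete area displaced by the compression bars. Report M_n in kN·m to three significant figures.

Assume both tension and compression steel yield.
Net tension couple steel: A_s − A'_s = 3993 mm².
a = (A_s − A'_s) f_y / (0.85 f'_c b) = 1677060/(0.85 × 21.1 × 390) = 239.76 mm.
c = a/β₁ = 239.76/0.85 = 282.07 mm; ε'_s = 0.003(c − d')/c = 0.0023 ≥ f_y/E_s = 0.0021, so compression steel does yield.
M_n = (A_s − A'_s) f_y (d − a/2) + A'_s f_y (d − d') = [1677060 × (625 − 119.88) + 380940 × (625 − 67)] × 10⁻⁶ = 847.12 + 212.56 = 1059.68 kN·m.

M_n ≈ 1060 kN·m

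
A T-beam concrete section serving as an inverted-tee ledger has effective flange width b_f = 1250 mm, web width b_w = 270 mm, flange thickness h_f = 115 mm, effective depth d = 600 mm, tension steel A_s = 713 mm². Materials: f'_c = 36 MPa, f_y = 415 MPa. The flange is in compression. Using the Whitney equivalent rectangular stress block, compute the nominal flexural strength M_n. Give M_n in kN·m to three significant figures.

M_n ≈ 176 kN·m

Tension: T = A_s f_y = 713 × 415 = 295895 N.
Try a within the flange: a = T/(0.85 f'_c b_f) = 295895/(0.85 × 36 × 1250) = 7.74 mm.
Since a = 7.74 ≤ h_f = 115 mm, the stress block lies entirely in the flange; analyse as a rectangular beam of width b_f.
M_n = T(d − a/2) = 295895 × (600 − 3.87) = 176.39 × 10⁶ N·mm.
M_n = 176.39 kN·m.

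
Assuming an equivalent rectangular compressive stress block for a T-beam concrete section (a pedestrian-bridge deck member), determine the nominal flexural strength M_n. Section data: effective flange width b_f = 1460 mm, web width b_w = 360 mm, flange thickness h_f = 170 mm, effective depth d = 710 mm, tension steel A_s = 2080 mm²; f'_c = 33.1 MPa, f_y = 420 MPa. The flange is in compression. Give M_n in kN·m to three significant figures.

Tension: T = A_s f_y = 2080 × 420 = 873600 N.
Try a within the flange: a = T/(0.85 f'_c b_f) = 873600/(0.85 × 33.1 × 1460) = 21.27 mm.
Since a = 21.27 ≤ h_f = 170 mm, the stress block lies entirely in the flange; analyse as a rectangular beam of width b_f.
M_n = T(d − a/2) = 873600 × (710 − 10.635) = 610.97 × 10⁶ N·mm.
M_n = 610.97 kN·m.

M_n ≈ 611 kN·m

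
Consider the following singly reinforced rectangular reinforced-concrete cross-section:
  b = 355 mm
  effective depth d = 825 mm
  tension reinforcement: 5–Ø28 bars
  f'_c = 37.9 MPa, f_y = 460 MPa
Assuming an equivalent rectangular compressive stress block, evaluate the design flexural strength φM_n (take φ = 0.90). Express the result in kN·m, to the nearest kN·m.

φM_n ≈ 973 kN·m

A_s = 5 × 616 = 3080 mm².
T = A_s f_y = 3080 × 460 = 1416800 N = 1416.8 kN.
From C = T: a = T/(0.85 f'_c b) = 1416800/(0.85 × 37.9 × 355) = 123.89 mm.
M_n = T(d − a/2) = 1416.8 kN × (825 − 61.945) mm = 1081.10 kN·m.
φM_n = 0.90 × 1081.10 = 972.99 kN·m.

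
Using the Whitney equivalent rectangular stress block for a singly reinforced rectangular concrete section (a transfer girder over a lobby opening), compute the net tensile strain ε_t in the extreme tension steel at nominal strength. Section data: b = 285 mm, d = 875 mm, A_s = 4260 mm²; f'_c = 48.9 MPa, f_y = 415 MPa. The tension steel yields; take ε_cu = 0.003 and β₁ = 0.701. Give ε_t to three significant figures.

a = A_s f_y/(0.85 f'_c b) = 149.24 mm.
β₁ = 0.701, so c = a/β₁ = 149.24/0.701 = 212.90 mm.
From the linear strain diagram with ε_cu = 0.003: ε_t = 0.003 (d − c)/c = 0.003 × (875 − 212.90)/212.90 = 0.00933.
Since ε_t ≥ 0.005, the section is tension-controlled.

ε_t ≈ 0.00933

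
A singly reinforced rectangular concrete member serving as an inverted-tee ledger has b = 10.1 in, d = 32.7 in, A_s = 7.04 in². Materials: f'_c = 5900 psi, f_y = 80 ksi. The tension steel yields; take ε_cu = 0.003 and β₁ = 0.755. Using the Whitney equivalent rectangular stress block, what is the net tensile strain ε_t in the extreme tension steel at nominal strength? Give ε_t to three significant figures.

ε_t ≈ 0.00366

a = A_s f_y/(0.85 f'_c b) = 11.119 in.
β₁ = 0.755, so c = a/β₁ = 11.119/0.755 = 14.727 in.
From the linear strain diagram with ε_cu = 0.003: ε_t = 0.003 (d − c)/c = 0.003 × (32.7 − 14.727)/14.727 = 0.00366.
ε_t < 0.004 — the section is over-reinforced for flexure under ACI limits.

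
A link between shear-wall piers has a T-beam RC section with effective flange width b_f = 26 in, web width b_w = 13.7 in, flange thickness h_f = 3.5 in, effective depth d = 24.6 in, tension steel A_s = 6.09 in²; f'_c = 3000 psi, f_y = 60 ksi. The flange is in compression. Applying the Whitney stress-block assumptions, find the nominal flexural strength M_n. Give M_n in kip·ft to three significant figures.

Tension: T = A_s f_y = 6.09 × 60 = 365.4 kips.
Try a within the flange: a = T/(0.85 f'_c b_f) = 365.4/(0.85 × 3 × 26) = 5.511 in.
a = 5.511 > h_f = 3.5 in: the block extends into the web. Split into flange-overhang and web parts.
C_f = 0.85 f'_c (b_f − b_w) h_f = 0.85 × 3 × (26 − 13.7) × 3.5 = 109.8 kips.
Remaining web compression depth: a_w = (T − C_f)/(0.85 f'_c b_w) = (365.4 − 109.8)/(0.85 × 3 × 13.7) = 7.316 in.
M_n = C_f(d − h_f/2) + (T − C_f)(d − a_w/2) = 109.8 × (24.6 − 1.75) + 255.6 × (24.6 − 3.658) = 2508.9 + 5352.8 = 7861.7 kip·in.
M_n = 7861.7/12 = 655.14 kip·ft.

M_n ≈ 655 kip·ft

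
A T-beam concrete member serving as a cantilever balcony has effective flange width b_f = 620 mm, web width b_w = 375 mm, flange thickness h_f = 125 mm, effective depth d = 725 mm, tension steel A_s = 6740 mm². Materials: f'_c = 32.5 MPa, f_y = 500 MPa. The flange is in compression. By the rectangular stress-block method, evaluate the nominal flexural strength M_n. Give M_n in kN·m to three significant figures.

M_n ≈ 2080 kN·m

Tension: T = A_s f_y = 6740 × 500 = 3370000 N.
Try a within the flange: a = T/(0.85 f'_c b_f) = 3370000/(0.85 × 32.5 × 620) = 196.76 mm.
a = 196.76 > h_f = 125 mm: the block extends into the web. Split into flange-overhang and web parts.
C_f = 0.85 f'_c (b_f − b_w) h_f = 0.85 × 32.5 × (620 − 375) × 125 = 846016 N.
Remaining web compression depth: a_w = (T − C_f)/(0.85 f'_c b_w) = (3370000 − 846016)/(0.85 × 32.5 × 375) = 243.64 mm.
M_n = C_f(d − h_f/2) + (T − C_f)(d − a_w/2) = 846016 × (725 − 62.5) + 2523984 × (725 − 121.82) = 560.49 + 1522.42 = 2082.91 × 10⁶ N·mm.
M_n = 2082.91 kN·m.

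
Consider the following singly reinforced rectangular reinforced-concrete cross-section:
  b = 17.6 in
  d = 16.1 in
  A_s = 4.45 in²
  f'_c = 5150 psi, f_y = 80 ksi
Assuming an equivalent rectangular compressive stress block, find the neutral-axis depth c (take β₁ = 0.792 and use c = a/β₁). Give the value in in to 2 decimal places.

T = A_s f_y = 4.45 × 80 = 356 kips.
a = T/(0.85 f'_c b) = 356/(0.85 × 5.15 × 17.6) = 4.6207 in.
With β₁ = 0.792, c = a/β₁ = 4.6207/0.792 = 5.83 in.

c ≈ 5.83 in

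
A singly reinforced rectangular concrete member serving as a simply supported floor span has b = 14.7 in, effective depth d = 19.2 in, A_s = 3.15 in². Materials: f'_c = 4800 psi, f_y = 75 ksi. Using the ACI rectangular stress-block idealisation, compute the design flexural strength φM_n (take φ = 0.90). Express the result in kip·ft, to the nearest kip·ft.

φM_n ≈ 305 kip·ft

T = A_s f_y = 3.15 × 75 = 236.25 kips.
a = T/(0.85 f'_c b) = 236.25/(0.85 × 4.8 × 14.7) = 3.939 in.
M_n = T(d − a/2) = 236.25 × (19.2 − 1.9695) = 4070.7 kip·in = 4070.7/12 = 339.23 kip·ft.
φM_n = 0.90 × 339.23 = 305.31 kip·ft.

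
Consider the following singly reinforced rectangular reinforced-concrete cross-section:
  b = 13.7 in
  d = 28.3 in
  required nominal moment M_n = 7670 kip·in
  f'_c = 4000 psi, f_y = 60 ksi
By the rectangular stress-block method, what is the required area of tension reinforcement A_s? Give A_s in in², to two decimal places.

From M_n = 0.85 f'_c a b (d − a/2):
a = d − √(d² − 2M_n/(0.85 f'_c b)) = 28.3 − √(28.3² − 2 × 7670/(0.85 × 4 × 13.7)) = 6.584 in.
A_s = 0.85 f'_c a b / f_y = 0.85 × 4 × 6.584 × 13.7 / 60 = 5.111 in².

A_s ≈ 5.11 in²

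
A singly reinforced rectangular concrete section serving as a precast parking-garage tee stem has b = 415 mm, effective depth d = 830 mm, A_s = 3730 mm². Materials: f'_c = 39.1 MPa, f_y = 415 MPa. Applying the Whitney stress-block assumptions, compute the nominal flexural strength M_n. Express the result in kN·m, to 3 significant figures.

M_n ≈ 1200 kN·m

T = A_s f_y = 3730 × 415 = 1547950 N = 1547.95 kN.
From C = T: a = T/(0.85 f'_c b) = 1547950/(0.85 × 39.1 × 415) = 112.23 mm.
M_n = T(d − a/2) = 1547.95 kN × (830 − 56.115) mm = 1197.94 kN·m.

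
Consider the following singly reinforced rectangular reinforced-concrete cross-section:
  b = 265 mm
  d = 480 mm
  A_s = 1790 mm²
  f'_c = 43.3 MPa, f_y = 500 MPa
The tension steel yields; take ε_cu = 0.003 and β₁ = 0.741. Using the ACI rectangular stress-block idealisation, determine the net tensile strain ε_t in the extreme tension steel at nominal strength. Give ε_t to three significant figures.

ε_t ≈ 0.00863

a = A_s f_y/(0.85 f'_c b) = 91.76 mm.
β₁ = 0.741, so c = a/β₁ = 91.76/0.741 = 123.83 mm.
From the linear strain diagram with ε_cu = 0.003: ε_t = 0.003 (d − c)/c = 0.003 × (480 − 123.83)/123.83 = 0.00863.
Since ε_t ≥ 0.005, the section is tension-controlled.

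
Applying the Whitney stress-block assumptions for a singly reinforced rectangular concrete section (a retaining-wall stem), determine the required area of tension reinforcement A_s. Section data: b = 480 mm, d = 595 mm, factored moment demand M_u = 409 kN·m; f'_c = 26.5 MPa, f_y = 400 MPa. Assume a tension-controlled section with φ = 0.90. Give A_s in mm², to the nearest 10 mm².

A_s ≈ 2040 mm²

M_n = M_u/φ = 409/0.90 = 454.444 kN·m.
With M_n = 0.85 f'_c a b (d − a/2), solve the quadratic for a:
a = d − √(d² − 2M_n/(0.85 f'_c b)) = 595 − √(595² − 2 × 454.444×10⁶/(0.85 × 26.5 × 480)) = 75.42 mm.
A_s = 0.85 f'_c a b / f_y = 0.85 × 26.5 × 75.42 × 480 / 400 = 2038.6 mm².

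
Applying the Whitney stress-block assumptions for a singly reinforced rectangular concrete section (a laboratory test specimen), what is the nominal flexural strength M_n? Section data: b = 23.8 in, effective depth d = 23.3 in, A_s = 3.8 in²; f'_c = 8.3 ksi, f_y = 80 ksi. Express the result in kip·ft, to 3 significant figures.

M_n ≈ 567 kip·ft

T = A_s f_y = 3.8 × 80 = 304 kips.
a = T/(0.85 f'_c b) = 304/(0.85 × 8.3 × 23.8) = 1.811 in.
M_n = T(d − a/2) = 304 × (23.3 − 0.9055) = 6807.9 kip·in = 6807.9/12 = 567.33 kip·ft.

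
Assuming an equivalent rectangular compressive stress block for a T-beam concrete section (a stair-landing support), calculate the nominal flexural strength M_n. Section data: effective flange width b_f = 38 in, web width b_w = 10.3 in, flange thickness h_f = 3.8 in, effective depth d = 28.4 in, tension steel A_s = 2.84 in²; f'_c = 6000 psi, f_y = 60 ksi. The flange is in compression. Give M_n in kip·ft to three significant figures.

M_n ≈ 397 kip·ft

Tension: T = A_s f_y = 2.84 × 60 = 170.4 kips.
Try a within the flange: a = T/(0.85 f'_c b_f) = 170.4/(0.85 × 6 × 38) = 0.879 in.
Since a = 0.879 ≤ h_f = 3.8 in, the stress block lies entirely in the flange; analyse as a rectangular beam of width b_f.
M_n = T(d − a/2) = 170.4 × (28.4 − 0.4395) = 4764.5 kip·in.
M_n = 4764.5/12 = 397.04 kip·ft.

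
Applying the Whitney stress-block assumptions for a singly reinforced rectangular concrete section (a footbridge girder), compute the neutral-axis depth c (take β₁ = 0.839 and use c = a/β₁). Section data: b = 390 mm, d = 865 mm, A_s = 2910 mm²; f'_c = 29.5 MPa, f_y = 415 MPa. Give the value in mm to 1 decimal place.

T = A_s f_y = 2910 × 415 = 1207650 N = 1207.65 kN.
Setting C = 0.85 f'_c a b equal to T: a = 1207650/(0.85 × 29.5 × 390) = 123.491 mm.
With β₁ = 0.839, c = a/β₁ = 123.491/0.839 = 147.2 mm.

c ≈ 147.2 mm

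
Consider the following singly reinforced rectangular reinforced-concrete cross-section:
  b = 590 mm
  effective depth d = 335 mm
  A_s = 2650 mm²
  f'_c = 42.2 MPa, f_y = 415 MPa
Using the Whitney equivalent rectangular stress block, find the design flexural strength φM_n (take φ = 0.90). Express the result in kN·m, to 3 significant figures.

T = A_s f_y = 2650 × 415 = 1099750 N = 1099.75 kN.
From C = T: a = T/(0.85 f'_c b) = 1099750/(0.85 × 42.2 × 590) = 51.96 mm.
M_n = T(d − a/2) = 1099.75 kN × (335 − 25.98) mm = 339.84 kN·m.
φM_n = 0.90 × 339.84 = 305.86 kN·m.

φM_n ≈ 306 kN·m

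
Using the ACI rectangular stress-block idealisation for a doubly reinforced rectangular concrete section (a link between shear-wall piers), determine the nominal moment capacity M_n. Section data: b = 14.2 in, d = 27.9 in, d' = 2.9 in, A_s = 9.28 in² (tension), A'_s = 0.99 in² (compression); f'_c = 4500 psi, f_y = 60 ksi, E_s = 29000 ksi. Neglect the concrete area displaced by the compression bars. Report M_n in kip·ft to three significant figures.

Assume both steels yield.
a = (A_s − A'_s) f_y/(0.85 f'_c b) = (9.28 − 0.99) × 60/(0.85 × 4.5 × 14.2) = 9.158 in.
c = a/β₁ = 9.158/0.825 = 11.101 in; ε'_s = 0.003(c − d')/c = 0.0022 ≥ ε_y = 0.0021, so the compression steel yields.
M_n = (A_s − A'_s) f_y (d − a/2) + A'_s f_y (d − d') = 497.4 × (27.9 − 4.579) + 59.4 × (27.9 − 2.9) = 11599.9 + 1485.0 = 13084.9 kip·in = 13084.9/12 = 1090.41 kip·ft.

M_n ≈ 1090 kip·ft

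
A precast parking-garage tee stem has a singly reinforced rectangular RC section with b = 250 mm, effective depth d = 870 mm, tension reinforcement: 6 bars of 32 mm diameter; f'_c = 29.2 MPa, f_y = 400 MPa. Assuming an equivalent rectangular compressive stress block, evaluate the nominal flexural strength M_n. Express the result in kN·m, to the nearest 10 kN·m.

A_s = 6 × 804 = 4824 mm².
T = A_s f_y = 4824 × 400 = 1929600 N = 1929.6 kN.
From C = T: a = T/(0.85 f'_c b) = 1929600/(0.85 × 29.2 × 250) = 310.98 mm.
M_n = T(d − a/2) = 1929.6 kN × (870 − 155.49) mm = 1378.72 kN·m.

M_n ≈ 1380 kN·m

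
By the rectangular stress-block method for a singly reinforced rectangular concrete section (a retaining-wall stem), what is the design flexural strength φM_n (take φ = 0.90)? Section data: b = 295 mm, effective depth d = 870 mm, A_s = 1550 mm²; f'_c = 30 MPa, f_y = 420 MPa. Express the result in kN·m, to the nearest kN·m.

T = A_s f_y = 1550 × 420 = 651000 N = 651 kN.
From C = T: a = T/(0.85 f'_c b) = 651000/(0.85 × 30 × 295) = 86.54 mm.
M_n = T(d − a/2) = 651 kN × (870 − 43.27) mm = 538.20 kN·m.
φM_n = 0.90 × 538.20 = 484.38 kN·m.

φM_n ≈ 484 kN·m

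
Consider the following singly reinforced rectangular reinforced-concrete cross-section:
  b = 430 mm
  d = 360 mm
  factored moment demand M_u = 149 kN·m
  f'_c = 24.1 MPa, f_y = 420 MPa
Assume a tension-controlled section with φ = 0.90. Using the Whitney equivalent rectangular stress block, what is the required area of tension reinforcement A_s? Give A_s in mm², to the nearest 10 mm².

M_n = M_u/φ = 149/0.90 = 165.556 kN·m.
With M_n = 0.85 f'_c a b (d − a/2), solve the quadratic for a:
a = d − √(d² − 2M_n/(0.85 f'_c b)) = 360 − √(360² − 2 × 165.556×10⁶/(0.85 × 24.1 × 430)) = 56.67 mm.
A_s = 0.85 f'_c a b / f_y = 0.85 × 24.1 × 56.67 × 430 / 420 = 1188.5 mm².

A_s ≈ 1190 mm²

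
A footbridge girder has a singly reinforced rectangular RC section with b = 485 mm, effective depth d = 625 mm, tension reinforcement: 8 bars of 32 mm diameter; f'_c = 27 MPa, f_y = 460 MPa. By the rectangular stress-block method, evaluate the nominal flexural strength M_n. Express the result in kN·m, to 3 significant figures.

M_n ≈ 1460 kN·m

A_s = 8 × 804 = 6432 mm².
T = A_s f_y = 6432 × 460 = 2958720 N = 2958.72 kN.
From C = T: a = T/(0.85 f'_c b) = 2958720/(0.85 × 27 × 485) = 265.81 mm.
M_n = T(d − a/2) = 2958.72 kN × (625 − 132.905) mm = 1455.97 kN·m.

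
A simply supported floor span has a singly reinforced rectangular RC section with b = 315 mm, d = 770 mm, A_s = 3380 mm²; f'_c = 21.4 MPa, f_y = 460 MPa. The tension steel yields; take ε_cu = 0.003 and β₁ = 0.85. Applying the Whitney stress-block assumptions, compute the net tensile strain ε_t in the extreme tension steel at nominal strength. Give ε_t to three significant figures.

a = A_s f_y/(0.85 f'_c b) = 271.35 mm.
β₁ = 0.85, so c = a/β₁ = 271.35/0.85 = 319.24 mm.
From the linear strain diagram with ε_cu = 0.003: ε_t = 0.003 (d − c)/c = 0.003 × (770 − 319.24)/319.24 = 0.00424.
ε_t is between 0.004 and 0.005 — transition zone.

ε_t ≈ 0.00424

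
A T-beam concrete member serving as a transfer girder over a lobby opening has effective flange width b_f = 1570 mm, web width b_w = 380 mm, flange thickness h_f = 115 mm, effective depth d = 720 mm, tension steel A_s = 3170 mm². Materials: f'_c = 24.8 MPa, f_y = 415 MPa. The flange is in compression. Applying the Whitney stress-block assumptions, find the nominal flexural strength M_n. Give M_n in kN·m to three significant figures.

M_n ≈ 921 kN·m

Tension: T = A_s f_y = 3170 × 415 = 1315550 N.
Try a within the flange: a = T/(0.85 f'_c b_f) = 1315550/(0.85 × 24.8 × 1570) = 39.75 mm.
Since a = 39.75 ≤ h_f = 115 mm, the stress block lies entirely in the flange; analyse as a rectangular beam of width b_f.
M_n = T(d − a/2) = 1315550 × (720 − 19.875) = 921.05 × 10⁶ N·mm.
M_n = 921.05 kN·m.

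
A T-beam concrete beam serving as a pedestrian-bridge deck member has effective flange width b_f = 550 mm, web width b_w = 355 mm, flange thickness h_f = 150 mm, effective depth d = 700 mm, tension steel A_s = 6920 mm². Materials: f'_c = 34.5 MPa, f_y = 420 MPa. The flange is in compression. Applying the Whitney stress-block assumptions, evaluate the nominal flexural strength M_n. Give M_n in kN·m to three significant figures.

M_n ≈ 1770 kN·m

Tension: T = A_s f_y = 6920 × 420 = 2906400 N.
Try a within the flange: a = T/(0.85 f'_c b_f) = 2906400/(0.85 × 34.5 × 550) = 180.20 mm.
a = 180.20 > h_f = 150 mm: the block extends into the web. Split into flange-overhang and web parts.
C_f = 0.85 f'_c (b_f − b_w) h_f = 0.85 × 34.5 × (550 − 355) × 150 = 857756 N.
Remaining web compression depth: a_w = (T − C_f)/(0.85 f'_c b_w) = (2906400 − 857756)/(0.85 × 34.5 × 355) = 196.79 mm.
M_n = C_f(d − h_f/2) + (T − C_f)(d − a_w/2) = 857756 × (700 − 75) + 2048644 × (700 − 98.395) = 536.10 + 1232.47 = 1768.57 × 10⁶ N·mm.
M_n = 1768.57 kN·m.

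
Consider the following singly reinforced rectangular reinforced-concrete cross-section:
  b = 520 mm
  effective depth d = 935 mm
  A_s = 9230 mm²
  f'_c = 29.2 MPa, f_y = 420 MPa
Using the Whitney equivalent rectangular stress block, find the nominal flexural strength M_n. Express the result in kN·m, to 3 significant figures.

M_n ≈ 3040 kN·m

T = A_s f_y = 9230 × 420 = 3876600 N = 3876.6 kN.
From C = T: a = T/(0.85 f'_c b) = 3876600/(0.85 × 29.2 × 520) = 300.36 mm.
M_n = T(d − a/2) = 3876.6 kN × (935 − 150.18) mm = 3042.43 kN·m.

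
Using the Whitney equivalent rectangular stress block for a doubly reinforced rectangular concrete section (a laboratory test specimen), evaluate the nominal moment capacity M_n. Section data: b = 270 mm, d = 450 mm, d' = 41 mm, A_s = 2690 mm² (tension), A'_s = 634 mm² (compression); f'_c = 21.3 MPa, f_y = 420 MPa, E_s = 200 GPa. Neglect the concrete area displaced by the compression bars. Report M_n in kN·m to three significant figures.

Assume both tension and compression steel yield.
Net tension couple steel: A_s − A'_s = 2056 mm².
a = (A_s − A'_s) f_y / (0.85 f'_c b) = 863520/(0.85 × 21.3 × 270) = 176.65 mm.
c = a/β₁ = 176.65/0.85 = 207.82 mm; ε'_s = 0.003(c − d')/c = 0.0024 ≥ f_y/E_s = 0.0021, so compression steel does yield.
M_n = (A_s − A'_s) f_y (d − a/2) + A'_s f_y (d − d') = [863520 × (450 − 88.325) + 266280 × (450 − 41)] × 10⁻⁶ = 312.31 + 108.91 = 421.22 kN·m.

M_n ≈ 421 kN·m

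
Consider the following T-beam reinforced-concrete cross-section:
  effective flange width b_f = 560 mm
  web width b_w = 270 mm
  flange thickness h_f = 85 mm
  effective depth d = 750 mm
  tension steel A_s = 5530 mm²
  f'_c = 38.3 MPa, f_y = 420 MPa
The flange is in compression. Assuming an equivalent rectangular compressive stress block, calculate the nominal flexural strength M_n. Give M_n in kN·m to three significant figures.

Tension: T = A_s f_y = 5530 × 420 = 2322600 N.
Try a within the flange: a = T/(0.85 f'_c b_f) = 2322600/(0.85 × 38.3 × 560) = 127.40 mm.
a = 127.40 > h_f = 85 mm: the block extends into the web. Split into flange-overhang and web parts.
C_f = 0.85 f'_c (b_f − b_w) h_f = 0.85 × 38.3 × (560 − 270) × 85 = 802481 N.
Remaining web compression depth: a_w = (T − C_f)/(0.85 f'_c b_w) = (2322600 − 802481)/(0.85 × 38.3 × 270) = 172.94 mm.
M_n = C_f(d − h_f/2) + (T − C_f)(d − a_w/2) = 802481 × (750 − 42.5) + 1520119 × (750 − 86.47) = 567.76 + 1008.64 = 1576.40 × 10⁶ N·mm.
M_n = 1576.40 kN·m.

M_n ≈ 1580 kN·m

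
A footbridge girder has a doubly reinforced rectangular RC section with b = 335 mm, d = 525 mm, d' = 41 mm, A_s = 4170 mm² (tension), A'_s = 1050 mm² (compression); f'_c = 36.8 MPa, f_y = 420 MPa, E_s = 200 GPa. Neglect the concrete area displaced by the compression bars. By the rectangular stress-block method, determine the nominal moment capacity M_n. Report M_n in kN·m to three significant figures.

Assume both tension and compression steel yield.
Net tension couple steel: A_s − A'_s = 3120 mm².
a = (A_s − A'_s) f_y / (0.85 f'_c b) = 1310400/(0.85 × 36.8 × 335) = 125.05 mm.
c = a/β₁ = 125.05/0.787 = 158.89 mm; ε'_s = 0.003(c − d')/c = 0.0022 ≥ f_y/E_s = 0.0021, so compression steel does yield.
M_n = (A_s − A'_s) f_y (d − a/2) + A'_s f_y (d − d') = [1310400 × (525 − 62.525) + 441000 × (525 − 41)] × 10⁻⁶ = 606.03 + 213.44 = 819.47 kN·m.

M_n ≈ 819 kN·m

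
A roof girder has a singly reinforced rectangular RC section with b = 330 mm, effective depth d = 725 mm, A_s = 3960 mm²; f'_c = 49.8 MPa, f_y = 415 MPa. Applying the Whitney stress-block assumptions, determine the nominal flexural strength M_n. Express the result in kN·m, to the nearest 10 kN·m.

M_n ≈ 1090 kN·m

T = A_s f_y = 3960 × 415 = 1643400 N = 1643.4 kN.
From C = T: a = T/(0.85 f'_c b) = 1643400/(0.85 × 49.8 × 330) = 117.65 mm.
M_n = T(d − a/2) = 1643.4 kN × (725 − 58.825) mm = 1094.79 kN·m.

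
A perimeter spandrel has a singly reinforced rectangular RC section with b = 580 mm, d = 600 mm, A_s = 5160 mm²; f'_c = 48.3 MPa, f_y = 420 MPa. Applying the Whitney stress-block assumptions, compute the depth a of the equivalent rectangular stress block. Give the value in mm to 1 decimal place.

T = A_s f_y = 5160 × 420 = 2167200 N = 2167.2 kN.
Setting C = 0.85 f'_c a b equal to T: a = 2167200/(0.85 × 48.3 × 580) = 91.0 mm.

a ≈ 91.0 mm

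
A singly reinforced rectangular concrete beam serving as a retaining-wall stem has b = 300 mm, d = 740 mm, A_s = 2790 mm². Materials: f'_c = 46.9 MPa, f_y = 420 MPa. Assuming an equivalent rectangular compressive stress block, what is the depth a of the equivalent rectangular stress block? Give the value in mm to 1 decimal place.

a ≈ 98.0 mm

T = A_s f_y = 2790 × 420 = 1171800 N = 1171.8 kN.
Setting C = 0.85 f'_c a b equal to T: a = 1171800/(0.85 × 46.9 × 300) = 98.0 mm.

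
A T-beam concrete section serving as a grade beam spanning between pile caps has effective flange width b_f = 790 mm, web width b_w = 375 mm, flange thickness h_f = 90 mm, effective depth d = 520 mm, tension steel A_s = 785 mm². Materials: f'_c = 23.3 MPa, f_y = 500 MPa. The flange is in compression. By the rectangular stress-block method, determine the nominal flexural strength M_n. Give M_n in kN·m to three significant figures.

M_n ≈ 199 kN·m

Tension: T = A_s f_y = 785 × 500 = 392500 N.
Try a within the flange: a = T/(0.85 f'_c b_f) = 392500/(0.85 × 23.3 × 790) = 25.09 mm.
Since a = 25.09 ≤ h_f = 90 mm, the stress block lies entirely in the flange; analyse as a rectangular beam of width b_f.
M_n = T(d − a/2) = 392500 × (520 − 12.545) = 199.18 × 10⁶ N·mm.
M_n = 199.18 kN·m.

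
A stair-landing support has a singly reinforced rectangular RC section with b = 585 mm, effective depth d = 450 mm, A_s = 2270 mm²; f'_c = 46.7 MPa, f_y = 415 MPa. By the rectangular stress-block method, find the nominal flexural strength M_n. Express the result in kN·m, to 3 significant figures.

M_n ≈ 405 kN·m

T = A_s f_y = 2270 × 415 = 942050 N = 942.05 kN.
From C = T: a = T/(0.85 f'_c b) = 942050/(0.85 × 46.7 × 585) = 40.57 mm.
M_n = T(d − a/2) = 942.05 kN × (450 − 20.285) mm = 404.81 kN·m.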